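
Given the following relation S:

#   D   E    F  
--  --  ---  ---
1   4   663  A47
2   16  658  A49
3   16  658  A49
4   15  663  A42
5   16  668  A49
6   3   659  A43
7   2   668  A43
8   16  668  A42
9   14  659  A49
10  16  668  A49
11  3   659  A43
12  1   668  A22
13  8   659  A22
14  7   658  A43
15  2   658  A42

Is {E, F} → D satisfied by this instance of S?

(E=663, F=A47): row 1 → D = 4 ✓
(E=658, F=A49): rows 2, 3 → D = 16, 16 ✓
(E=663, F=A42): row 4 → D = 15 ✓
(E=668, F=A49): rows 5, 10 → D = 16, 16 ✓
(E=659, F=A43): rows 6, 11 → D = 3, 3 ✓
(E=668, F=A43): row 7 → D = 2 ✓
(E=668, F=A42): row 8 → D = 16 ✓
(E=659, F=A49): row 9 → D = 14 ✓
(E=668, F=A22): row 12 → D = 1 ✓
(E=659, F=A22): row 13 → D = 8 ✓
(E=658, F=A43): row 14 → D = 7 ✓
(E=658, F=A42): row 15 → D = 2 ✓
Every {E, F} value is associated with a single D value, so {E, F} → D holds.

Yes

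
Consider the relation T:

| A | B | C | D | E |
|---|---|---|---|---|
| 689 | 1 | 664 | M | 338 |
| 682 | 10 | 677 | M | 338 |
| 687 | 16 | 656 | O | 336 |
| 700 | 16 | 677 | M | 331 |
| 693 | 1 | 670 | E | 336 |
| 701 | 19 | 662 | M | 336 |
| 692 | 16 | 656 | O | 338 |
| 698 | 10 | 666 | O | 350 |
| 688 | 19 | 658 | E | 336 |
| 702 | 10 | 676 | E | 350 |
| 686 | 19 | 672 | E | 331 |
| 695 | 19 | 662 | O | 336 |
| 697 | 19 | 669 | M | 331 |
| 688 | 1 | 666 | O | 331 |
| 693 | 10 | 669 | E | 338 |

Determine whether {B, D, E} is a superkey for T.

Yes

All 15 rows have distinct {B, D, E} values, so {B, D, E} → (all attributes) holds and {B, D, E} is a superkey.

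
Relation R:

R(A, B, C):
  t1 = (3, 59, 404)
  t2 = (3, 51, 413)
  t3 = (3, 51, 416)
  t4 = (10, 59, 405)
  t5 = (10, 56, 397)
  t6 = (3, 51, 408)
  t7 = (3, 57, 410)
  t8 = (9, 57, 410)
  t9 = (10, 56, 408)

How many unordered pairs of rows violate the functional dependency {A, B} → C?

4

(A=3, B=51): violating pairs (2,3), (2,6), (3,6) — 3 pairs.
(A=10, B=56): violating pairs (5,9) — 1 pair.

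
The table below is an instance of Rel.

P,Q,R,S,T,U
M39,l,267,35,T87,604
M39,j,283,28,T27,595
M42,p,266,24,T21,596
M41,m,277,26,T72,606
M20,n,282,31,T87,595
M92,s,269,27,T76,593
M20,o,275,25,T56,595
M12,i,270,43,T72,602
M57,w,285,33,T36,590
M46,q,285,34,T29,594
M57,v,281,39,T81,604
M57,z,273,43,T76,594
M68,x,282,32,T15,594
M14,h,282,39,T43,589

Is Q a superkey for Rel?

All 14 rows have distinct Q values, so Q → (all attributes) holds and Q is a superkey.

Yes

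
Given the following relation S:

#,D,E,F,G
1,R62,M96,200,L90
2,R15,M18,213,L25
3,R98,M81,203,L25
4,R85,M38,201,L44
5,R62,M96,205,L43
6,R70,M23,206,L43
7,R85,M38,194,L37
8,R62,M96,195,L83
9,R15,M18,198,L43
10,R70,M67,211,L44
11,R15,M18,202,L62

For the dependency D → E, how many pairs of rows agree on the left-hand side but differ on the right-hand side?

D=R62: all 3 rows agree on E — 0 pairs.
D=R15: all 3 rows agree on E — 0 pairs.
D=R85: all 2 rows agree on E — 0 pairs.
D=R70: violating pairs (6,10) — 1 pair.

1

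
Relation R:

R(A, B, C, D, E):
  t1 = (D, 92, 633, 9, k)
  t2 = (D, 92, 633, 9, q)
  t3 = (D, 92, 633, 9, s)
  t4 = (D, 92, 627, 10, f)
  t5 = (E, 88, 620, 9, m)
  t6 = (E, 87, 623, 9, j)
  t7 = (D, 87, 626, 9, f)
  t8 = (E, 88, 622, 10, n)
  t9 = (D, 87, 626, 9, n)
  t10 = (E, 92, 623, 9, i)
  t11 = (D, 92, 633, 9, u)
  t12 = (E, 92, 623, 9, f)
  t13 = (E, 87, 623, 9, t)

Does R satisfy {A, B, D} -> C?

Yes

(A=D, B=92, D=9): rows 1, 2, 3, 11 → C = 633, 633, 633, 633 ✓
(A=D, B=92, D=10): row 4 → C = 627 ✓
(A=E, B=88, D=9): row 5 → C = 620 ✓
(A=E, B=87, D=9): rows 6, 13 → C = 623, 623 ✓
(A=D, B=87, D=9): rows 7, 9 → C = 626, 626 ✓
(A=E, B=88, D=10): row 8 → C = 622 ✓
(A=E, B=92, D=9): rows 10, 12 → C = 623, 623 ✓
Every {A, B, D} value is associated with a single C value, so {A, B, D} -> C holds.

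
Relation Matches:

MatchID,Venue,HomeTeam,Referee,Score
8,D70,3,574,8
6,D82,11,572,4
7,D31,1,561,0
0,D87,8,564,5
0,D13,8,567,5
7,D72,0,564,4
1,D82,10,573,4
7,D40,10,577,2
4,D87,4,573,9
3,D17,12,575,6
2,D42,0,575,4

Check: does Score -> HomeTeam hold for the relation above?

Score=8: 1 row → HomeTeam = 3 ✓
Score=4: 4 rows → HomeTeam takes values {11, 0, 10} — violation
Score=0: 1 row → HomeTeam = 1 ✓
Score=5: 2 rows → HomeTeam = 8, 8 ✓
Score=2: 1 row → HomeTeam = 10 ✓
Score=9: 1 row → HomeTeam = 4 ✓
Score=6: 1 row → HomeTeam = 12 ✓
Two rows agree on Score but differ on HomeTeam, so Score -> HomeTeam does not hold.

No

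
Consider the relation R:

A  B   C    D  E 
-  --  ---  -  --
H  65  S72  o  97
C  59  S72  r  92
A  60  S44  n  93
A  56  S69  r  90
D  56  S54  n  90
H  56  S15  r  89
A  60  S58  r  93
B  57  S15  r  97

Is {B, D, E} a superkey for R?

All 8 rows have distinct {B, D, E} values, so {B, D, E} → (all attributes) holds and {B, D, E} is a superkey.

Yes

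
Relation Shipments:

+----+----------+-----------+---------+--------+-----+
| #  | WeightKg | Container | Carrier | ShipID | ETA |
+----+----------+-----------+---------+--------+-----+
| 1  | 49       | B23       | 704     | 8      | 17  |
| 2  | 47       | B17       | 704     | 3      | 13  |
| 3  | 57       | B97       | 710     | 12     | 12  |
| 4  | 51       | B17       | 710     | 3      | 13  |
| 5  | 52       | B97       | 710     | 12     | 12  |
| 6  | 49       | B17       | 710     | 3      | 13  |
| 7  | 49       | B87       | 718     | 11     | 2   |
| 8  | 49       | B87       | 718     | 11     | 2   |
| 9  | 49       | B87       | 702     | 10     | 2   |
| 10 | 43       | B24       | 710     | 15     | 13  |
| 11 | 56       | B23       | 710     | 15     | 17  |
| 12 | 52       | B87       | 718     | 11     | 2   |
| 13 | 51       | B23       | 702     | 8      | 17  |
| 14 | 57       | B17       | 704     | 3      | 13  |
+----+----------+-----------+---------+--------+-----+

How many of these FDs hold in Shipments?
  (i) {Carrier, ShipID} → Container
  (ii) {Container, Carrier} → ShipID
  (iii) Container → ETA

(i) {Carrier, ShipID} → Container: (Carrier=710, ShipID=15): rows 10, 11 → Container takes values {B24, B23} — violation — fails.
(ii) {Container, Carrier} → ShipID: every LHS value maps to a single RHS value — holds.
(iii) Container → ETA: every LHS value maps to a single RHS value — holds.
2 of the 3 dependencies hold.

2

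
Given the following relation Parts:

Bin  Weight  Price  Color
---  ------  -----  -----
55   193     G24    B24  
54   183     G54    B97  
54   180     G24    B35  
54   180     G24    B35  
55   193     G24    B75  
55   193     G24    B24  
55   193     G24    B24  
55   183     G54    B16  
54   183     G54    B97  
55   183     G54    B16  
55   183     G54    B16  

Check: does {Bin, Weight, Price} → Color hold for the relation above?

No

(Bin=55, Weight=193, Price=G24): 4 rows → Color takes values {B24, B75} — violation
(Bin=54, Weight=183, Price=G54): 2 rows → Color = B97, B97 ✓
(Bin=54, Weight=180, Price=G24): 2 rows → Color = B35, B35 ✓
(Bin=55, Weight=183, Price=G54): 3 rows → Color = B16, B16, B16 ✓
Two rows agree on {Bin, Weight, Price} but differ on Color, so {Bin, Weight, Price} → Color does not hold.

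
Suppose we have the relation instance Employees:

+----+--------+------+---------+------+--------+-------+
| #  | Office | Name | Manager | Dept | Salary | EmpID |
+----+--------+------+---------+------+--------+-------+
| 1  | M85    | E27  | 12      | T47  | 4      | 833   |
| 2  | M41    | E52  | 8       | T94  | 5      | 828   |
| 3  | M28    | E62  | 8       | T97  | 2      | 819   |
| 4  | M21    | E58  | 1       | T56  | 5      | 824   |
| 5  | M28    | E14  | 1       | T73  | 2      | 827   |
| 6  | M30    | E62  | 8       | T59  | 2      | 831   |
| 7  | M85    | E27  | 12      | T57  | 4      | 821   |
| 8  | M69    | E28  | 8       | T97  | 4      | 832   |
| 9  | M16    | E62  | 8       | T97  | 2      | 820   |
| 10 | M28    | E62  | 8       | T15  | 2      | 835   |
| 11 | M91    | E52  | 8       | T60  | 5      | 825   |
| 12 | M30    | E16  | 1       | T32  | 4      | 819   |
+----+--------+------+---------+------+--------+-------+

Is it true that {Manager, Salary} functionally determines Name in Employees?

Yes

(Manager=12, Salary=4): rows 1, 7 → Name = E27, E27 ✓
(Manager=8, Salary=5): rows 2, 11 → Name = E52, E52 ✓
(Manager=8, Salary=2): rows 3, 6, 9, 10 → Name = E62, E62, E62, E62 ✓
(Manager=1, Salary=5): row 4 → Name = E58 ✓
(Manager=1, Salary=2): row 5 → Name = E14 ✓
(Manager=8, Salary=4): row 8 → Name = E28 ✓
(Manager=1, Salary=4): row 12 → Name = E16 ✓
Every {Manager, Salary} value is associated with a single Name value, so {Manager, Salary} → Name holds.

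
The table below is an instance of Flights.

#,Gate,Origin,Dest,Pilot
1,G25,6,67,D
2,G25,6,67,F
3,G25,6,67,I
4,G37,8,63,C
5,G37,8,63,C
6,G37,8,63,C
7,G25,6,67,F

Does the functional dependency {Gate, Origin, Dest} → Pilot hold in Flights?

(Gate=G25, Origin=6, Dest=67): rows 1, 2, 3, 7 → Pilot takes values {D, F, I} — violation
(Gate=G37, Origin=8, Dest=63): rows 4, 5, 6 → Pilot = C, C, C ✓
Two rows agree on {Gate, Origin, Dest} but differ on Pilot, so {Gate, Origin, Dest} → Pilot does not hold.

No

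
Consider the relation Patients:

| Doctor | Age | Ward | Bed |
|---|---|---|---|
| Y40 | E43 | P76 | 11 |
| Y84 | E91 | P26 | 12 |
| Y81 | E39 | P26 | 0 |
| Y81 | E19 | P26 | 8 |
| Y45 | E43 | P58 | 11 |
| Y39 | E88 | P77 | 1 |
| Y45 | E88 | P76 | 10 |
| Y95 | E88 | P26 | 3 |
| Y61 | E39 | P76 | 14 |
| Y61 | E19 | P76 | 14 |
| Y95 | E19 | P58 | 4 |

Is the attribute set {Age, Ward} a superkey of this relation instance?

All 11 rows have distinct {Age, Ward} values, so {Age, Ward} → (all attributes) holds and {Age, Ward} is a superkey.

Yes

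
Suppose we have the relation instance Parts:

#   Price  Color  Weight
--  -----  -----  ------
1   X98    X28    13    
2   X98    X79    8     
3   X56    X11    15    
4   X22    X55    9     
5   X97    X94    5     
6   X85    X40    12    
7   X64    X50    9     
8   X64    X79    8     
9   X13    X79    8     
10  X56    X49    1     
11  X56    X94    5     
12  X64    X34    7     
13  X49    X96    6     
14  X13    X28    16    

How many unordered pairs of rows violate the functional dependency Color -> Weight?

1

Color=X28: violating pairs (1,14) — 1 pair.
Color=X79: all 3 rows agree on Weight — 0 pairs.
Color=X94: all 2 rows agree on Weight — 0 pairs.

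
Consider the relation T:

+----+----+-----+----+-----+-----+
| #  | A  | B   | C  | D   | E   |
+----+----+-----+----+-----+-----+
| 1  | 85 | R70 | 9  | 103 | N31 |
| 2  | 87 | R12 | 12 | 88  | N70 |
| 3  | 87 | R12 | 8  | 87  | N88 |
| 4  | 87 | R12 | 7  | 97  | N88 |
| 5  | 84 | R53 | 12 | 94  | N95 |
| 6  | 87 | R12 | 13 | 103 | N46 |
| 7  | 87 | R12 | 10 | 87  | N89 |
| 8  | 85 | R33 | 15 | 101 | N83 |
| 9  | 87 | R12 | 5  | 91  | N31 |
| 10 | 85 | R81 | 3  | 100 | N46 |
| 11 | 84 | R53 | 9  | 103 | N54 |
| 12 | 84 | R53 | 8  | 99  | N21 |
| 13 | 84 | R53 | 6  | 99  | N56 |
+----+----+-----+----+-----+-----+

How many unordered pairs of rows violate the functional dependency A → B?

A=85: violating pairs (1,8), (1,10), (8,10) — 3 pairs.
A=87: all 6 rows agree on B — 0 pairs.
A=84: all 4 rows agree on B — 0 pairs.

3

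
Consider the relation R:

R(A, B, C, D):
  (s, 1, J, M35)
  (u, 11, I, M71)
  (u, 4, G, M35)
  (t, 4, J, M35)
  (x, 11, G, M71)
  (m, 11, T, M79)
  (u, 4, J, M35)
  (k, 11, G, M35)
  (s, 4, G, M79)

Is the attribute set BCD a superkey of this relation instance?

No

Two distinct rows share (B=4, C=J, D=M35), so BCD does not determine every attribute — not a superkey.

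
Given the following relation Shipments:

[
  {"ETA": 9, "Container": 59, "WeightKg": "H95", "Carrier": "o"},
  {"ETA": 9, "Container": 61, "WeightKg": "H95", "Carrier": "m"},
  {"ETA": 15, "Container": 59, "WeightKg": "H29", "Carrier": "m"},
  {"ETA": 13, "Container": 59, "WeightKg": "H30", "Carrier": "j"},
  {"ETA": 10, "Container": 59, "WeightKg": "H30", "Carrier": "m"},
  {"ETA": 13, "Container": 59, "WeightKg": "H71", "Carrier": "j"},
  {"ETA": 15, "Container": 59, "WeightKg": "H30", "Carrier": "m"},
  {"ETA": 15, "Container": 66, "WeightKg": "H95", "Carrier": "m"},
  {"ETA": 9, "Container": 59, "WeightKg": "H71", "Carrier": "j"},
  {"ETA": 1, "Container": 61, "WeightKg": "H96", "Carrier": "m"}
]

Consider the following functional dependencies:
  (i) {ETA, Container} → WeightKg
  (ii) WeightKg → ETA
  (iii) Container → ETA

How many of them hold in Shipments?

0

(i) {ETA, Container} → WeightKg: (ETA=9, Container=59): 2 rows → WeightKg takes values {H95, H71} — violation; (ETA=15, Container=59): 2 rows → WeightKg takes values {H29, H30} — violation; (ETA=13, Container=59): 2 rows → WeightKg takes values {H30, H71} — violation — fails.
(ii) WeightKg → ETA: WeightKg=H95: 3 rows → ETA takes values {9, 15} — violation; WeightKg=H30: 3 rows → ETA takes values {13, 10, 15} — violation; WeightKg=H71: 2 rows → ETA takes values {13, 9} — violation — fails.
(iii) Container → ETA: Container=59: 7 rows → ETA takes values {9, 15, 13, 10} — violation; Container=61: 2 rows → ETA takes values {9, 1} — violation — fails.
None of the 3 dependencies hold.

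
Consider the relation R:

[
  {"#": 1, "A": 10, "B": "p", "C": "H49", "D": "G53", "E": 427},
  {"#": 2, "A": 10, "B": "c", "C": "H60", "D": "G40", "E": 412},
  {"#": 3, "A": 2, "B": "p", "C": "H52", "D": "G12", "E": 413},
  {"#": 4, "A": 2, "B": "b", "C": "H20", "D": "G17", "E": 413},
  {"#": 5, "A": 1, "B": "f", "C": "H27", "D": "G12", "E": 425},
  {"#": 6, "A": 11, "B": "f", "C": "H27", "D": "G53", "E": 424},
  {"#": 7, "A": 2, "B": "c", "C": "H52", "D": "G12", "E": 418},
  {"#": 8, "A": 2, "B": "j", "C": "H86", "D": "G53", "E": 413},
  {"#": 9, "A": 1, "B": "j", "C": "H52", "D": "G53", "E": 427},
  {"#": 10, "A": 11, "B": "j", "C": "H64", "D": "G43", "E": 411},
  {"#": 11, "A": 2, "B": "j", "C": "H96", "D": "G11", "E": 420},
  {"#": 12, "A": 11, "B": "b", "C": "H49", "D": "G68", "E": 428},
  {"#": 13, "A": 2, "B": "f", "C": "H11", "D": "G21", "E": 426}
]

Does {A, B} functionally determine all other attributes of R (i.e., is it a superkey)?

Rows 8 and 11 have the same {A, B} value (A=2, B=j) but are distinct tuples, so {A, B} does not determine every attribute — not a superkey.

No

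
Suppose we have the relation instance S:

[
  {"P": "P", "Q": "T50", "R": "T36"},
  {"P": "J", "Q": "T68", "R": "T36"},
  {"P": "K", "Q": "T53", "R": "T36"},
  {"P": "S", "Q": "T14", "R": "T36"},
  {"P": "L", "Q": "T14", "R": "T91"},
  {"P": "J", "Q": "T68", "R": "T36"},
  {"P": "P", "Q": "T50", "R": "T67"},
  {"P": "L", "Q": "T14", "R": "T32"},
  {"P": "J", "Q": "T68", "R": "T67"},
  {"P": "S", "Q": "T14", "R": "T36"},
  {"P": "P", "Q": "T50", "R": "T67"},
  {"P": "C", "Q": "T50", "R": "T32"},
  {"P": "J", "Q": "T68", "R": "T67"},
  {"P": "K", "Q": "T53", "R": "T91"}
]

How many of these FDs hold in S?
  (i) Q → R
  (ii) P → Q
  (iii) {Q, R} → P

(i) Q → R: Q=T50: 4 rows → R takes values {T36, T67, T32} — violation; Q=T68: 4 rows → R takes values {T36, T67} — violation; Q=T53: 2 rows → R takes values {T36, T91} — violation; Q=T14: 4 rows → R takes values {T36, T91, T32} — violation — fails.
(ii) P → Q: every LHS value maps to a single RHS value — holds.
(iii) {Q, R} → P: every LHS value maps to a single RHS value — holds.
2 of the 3 dependencies hold.

2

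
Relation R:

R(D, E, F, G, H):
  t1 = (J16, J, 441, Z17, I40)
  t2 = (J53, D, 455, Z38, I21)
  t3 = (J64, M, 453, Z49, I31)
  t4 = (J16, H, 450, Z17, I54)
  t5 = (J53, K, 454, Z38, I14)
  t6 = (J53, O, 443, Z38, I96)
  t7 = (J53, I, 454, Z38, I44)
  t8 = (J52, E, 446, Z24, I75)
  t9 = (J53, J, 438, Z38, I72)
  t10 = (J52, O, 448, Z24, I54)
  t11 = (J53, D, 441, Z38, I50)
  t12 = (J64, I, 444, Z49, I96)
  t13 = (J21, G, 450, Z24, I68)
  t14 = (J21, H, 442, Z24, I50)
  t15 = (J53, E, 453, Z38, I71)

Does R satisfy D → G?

D=J16: rows 1, 4 → G = Z17, Z17 ✓
D=J53: rows 2, 5, 6, 7, 9, 11, 15 → G = Z38, Z38, Z38, Z38, Z38, Z38, Z38 ✓
D=J64: rows 3, 12 → G = Z49, Z49 ✓
D=J52: rows 8, 10 → G = Z24, Z24 ✓
D=J21: rows 13, 14 → G = Z24, Z24 ✓
Every D value is associated with a single G value, so D → G holds.

Yes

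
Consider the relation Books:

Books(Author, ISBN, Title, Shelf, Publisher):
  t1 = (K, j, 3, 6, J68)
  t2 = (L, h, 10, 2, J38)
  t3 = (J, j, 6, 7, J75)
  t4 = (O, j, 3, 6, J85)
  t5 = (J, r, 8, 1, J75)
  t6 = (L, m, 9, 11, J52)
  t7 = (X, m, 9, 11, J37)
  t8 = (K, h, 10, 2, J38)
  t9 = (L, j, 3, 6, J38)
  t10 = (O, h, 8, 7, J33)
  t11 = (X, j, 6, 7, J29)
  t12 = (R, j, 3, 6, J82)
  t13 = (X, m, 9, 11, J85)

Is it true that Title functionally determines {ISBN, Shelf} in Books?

Title=3: rows 1, 4, 9, 12 → {ISBN,Shelf} = (j, 6), (j, 6), (j, 6), (j, 6) ✓
Title=10: rows 2, 8 → {ISBN,Shelf} = (h, 2), (h, 2) ✓
Title=6: rows 3, 11 → {ISBN,Shelf} = (j, 7), (j, 7) ✓
Title=8: rows 5, 10 → {ISBN,Shelf} takes values {(r, 1), (h, 7)} — violation
Title=9: rows 6, 7, 13 → {ISBN,Shelf} = (m, 11), (m, 11), (m, 11) ✓
Two rows agree on Title but differ on {ISBN, Shelf}, so Title → {ISBN, Shelf} does not hold.

No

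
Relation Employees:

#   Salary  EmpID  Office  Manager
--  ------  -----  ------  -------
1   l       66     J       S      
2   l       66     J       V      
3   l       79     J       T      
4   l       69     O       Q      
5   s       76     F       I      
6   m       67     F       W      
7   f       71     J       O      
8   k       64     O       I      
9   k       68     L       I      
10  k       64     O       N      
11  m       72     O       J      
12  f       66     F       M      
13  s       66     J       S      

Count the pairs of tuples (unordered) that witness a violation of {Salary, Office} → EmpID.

(Salary=l, Office=J): violating pairs (1,3), (2,3) — 2 pairs.
(Salary=k, Office=O): all 2 rows agree on EmpID — 0 pairs.

2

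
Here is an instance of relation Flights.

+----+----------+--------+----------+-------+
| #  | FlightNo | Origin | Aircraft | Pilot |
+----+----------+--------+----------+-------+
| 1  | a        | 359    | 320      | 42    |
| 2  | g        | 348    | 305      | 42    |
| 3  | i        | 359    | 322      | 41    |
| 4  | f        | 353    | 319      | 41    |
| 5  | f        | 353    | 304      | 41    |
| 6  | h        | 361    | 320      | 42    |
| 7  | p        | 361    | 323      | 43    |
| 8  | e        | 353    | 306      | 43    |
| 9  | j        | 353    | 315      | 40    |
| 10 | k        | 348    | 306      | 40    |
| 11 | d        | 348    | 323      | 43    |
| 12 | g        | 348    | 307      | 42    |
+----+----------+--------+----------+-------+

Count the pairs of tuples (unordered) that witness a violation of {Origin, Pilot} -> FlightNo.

0

(Origin=348, Pilot=42): all 2 rows agree on FlightNo — 0 pairs.
(Origin=353, Pilot=41): all 2 rows agree on FlightNo — 0 pairs.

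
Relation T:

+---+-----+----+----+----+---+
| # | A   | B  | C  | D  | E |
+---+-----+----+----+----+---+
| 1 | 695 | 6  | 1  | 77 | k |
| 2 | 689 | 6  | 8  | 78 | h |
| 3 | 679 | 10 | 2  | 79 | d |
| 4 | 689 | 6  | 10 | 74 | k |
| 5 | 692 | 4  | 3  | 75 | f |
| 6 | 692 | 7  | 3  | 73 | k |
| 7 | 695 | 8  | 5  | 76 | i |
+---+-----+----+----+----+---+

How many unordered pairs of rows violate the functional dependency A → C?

A=695: violating pairs (1,7) — 1 pair.
A=689: violating pairs (2,4) — 1 pair.
A=692: all 2 rows agree on C — 0 pairs.

2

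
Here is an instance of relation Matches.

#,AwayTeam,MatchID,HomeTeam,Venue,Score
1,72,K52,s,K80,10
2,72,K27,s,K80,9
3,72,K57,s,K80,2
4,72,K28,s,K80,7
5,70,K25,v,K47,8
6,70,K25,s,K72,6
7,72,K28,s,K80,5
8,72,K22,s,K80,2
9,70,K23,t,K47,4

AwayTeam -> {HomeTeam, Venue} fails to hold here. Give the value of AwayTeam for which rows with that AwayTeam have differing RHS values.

70

AwayTeam=72: rows 1, 2, 3, 4, 7, 8 → {HomeTeam,Venue} = (s, K80), (s, K80), (s, K80), (s, K80), (s, K80), (s, K80) ✓
AwayTeam=70: rows 5, 6, 9 → {HomeTeam,Venue} takes values {(v, K47), (s, K72), (t, K47)} — violation
The only AwayTeam value with inconsistent RHS is AwayTeam=70.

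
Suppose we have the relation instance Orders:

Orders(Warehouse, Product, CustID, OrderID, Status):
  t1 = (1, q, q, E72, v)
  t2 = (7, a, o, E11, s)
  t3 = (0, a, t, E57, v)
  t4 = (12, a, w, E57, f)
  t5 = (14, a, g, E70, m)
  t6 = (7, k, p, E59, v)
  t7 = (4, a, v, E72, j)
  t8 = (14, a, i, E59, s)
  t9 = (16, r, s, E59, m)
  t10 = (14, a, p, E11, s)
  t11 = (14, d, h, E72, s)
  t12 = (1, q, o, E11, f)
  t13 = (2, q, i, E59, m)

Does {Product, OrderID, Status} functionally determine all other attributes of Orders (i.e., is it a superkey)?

No

Rows 2 and 10 have the same {Product, OrderID, Status} value (Product=a, OrderID=E11, Status=s) but are distinct tuples, so {Product, OrderID, Status} does not determine every attribute — not a superkey.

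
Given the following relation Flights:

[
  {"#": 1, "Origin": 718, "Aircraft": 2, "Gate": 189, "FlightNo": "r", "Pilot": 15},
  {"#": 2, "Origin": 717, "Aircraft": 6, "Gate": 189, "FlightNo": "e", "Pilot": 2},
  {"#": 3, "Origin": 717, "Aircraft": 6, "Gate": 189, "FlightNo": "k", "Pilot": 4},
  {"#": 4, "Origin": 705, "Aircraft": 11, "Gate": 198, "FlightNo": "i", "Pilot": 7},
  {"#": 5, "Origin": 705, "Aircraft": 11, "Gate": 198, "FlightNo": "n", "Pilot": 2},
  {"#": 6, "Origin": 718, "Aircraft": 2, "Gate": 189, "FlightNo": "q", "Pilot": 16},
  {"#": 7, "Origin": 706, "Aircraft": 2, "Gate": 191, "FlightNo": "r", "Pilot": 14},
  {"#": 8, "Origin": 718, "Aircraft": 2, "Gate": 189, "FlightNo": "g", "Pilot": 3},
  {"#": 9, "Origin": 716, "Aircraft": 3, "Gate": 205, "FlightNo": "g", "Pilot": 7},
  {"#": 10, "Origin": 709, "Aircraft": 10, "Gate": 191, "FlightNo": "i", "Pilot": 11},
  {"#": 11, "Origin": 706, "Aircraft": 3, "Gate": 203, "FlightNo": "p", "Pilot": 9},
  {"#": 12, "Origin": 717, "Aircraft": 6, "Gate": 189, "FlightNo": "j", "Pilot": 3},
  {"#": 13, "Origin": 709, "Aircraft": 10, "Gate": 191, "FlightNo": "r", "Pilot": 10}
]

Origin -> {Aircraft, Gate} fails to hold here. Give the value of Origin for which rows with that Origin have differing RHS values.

706

Origin=718: rows 1, 6, 8 → {Aircraft,Gate} = (2, 189), (2, 189), (2, 189) ✓
Origin=717: rows 2, 3, 12 → {Aircraft,Gate} = (6, 189), (6, 189), (6, 189) ✓
Origin=705: rows 4, 5 → {Aircraft,Gate} = (11, 198), (11, 198) ✓
Origin=706: rows 7, 11 → {Aircraft,Gate} takes values {(2, 191), (3, 203)} — violation
Origin=716: row 9 → {Aircraft,Gate} = (3, 205) ✓
Origin=709: rows 10, 13 → {Aircraft,Gate} = (10, 191), (10, 191) ✓
The only Origin value with inconsistent RHS is Origin=706.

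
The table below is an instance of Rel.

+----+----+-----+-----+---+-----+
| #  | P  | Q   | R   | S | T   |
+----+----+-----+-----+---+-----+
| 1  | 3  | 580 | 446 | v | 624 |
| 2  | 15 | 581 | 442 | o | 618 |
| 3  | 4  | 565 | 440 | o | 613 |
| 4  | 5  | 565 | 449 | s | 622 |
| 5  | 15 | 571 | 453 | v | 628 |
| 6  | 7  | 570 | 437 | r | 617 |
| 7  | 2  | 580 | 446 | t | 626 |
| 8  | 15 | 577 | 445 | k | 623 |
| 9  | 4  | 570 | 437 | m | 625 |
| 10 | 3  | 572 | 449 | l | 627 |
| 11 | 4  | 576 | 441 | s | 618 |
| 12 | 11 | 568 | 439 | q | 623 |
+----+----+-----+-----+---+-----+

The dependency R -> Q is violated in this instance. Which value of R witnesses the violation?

R=446: rows 1, 7 → Q = 580, 580 ✓
R=442: row 2 → Q = 581 ✓
R=440: row 3 → Q = 565 ✓
R=449: rows 4, 10 → Q takes values {565, 572} — violation
R=453: row 5 → Q = 571 ✓
R=437: rows 6, 9 → Q = 570, 570 ✓
R=445: row 8 → Q = 577 ✓
R=441: row 11 → Q = 576 ✓
R=439: row 12 → Q = 568 ✓
The only R value with inconsistent Q is R=449.

449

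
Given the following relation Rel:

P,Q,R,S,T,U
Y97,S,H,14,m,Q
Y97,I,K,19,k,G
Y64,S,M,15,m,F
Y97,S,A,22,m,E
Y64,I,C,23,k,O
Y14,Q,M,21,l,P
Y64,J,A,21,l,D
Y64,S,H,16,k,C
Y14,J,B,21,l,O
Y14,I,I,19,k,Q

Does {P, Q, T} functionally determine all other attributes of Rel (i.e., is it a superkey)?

Two distinct rows share (P=Y97, Q=S, T=m), so {P, Q, T} does not determine every attribute — not a superkey.

No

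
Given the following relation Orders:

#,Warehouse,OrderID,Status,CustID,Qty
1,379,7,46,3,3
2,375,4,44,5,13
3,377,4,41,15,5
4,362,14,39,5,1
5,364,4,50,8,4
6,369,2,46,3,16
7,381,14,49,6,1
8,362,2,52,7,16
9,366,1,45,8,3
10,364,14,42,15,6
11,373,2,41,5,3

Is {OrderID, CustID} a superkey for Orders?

Yes

All 11 rows have distinct {OrderID, CustID} values, so {OrderID, CustID} → (all attributes) holds and {OrderID, CustID} is a superkey.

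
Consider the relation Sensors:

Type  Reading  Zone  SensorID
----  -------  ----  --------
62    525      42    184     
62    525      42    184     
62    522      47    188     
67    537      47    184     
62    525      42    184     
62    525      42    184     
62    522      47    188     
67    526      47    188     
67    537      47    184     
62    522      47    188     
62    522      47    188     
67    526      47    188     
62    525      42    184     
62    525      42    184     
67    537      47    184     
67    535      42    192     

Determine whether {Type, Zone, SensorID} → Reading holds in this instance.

(Type=62, Zone=42, SensorID=184): 6 rows → Reading = 525, 525, 525, 525, 525, 525 ✓
(Type=62, Zone=47, SensorID=188): 4 rows → Reading = 522, 522, 522, 522 ✓
(Type=67, Zone=47, SensorID=184): 3 rows → Reading = 537, 537, 537 ✓
(Type=67, Zone=47, SensorID=188): 2 rows → Reading = 526, 526 ✓
(Type=67, Zone=42, SensorID=192): 1 row → Reading = 535 ✓
Every {Type, Zone, SensorID} value is associated with a single Reading value, so {Type, Zone, SensorID} → Reading holds.

Yes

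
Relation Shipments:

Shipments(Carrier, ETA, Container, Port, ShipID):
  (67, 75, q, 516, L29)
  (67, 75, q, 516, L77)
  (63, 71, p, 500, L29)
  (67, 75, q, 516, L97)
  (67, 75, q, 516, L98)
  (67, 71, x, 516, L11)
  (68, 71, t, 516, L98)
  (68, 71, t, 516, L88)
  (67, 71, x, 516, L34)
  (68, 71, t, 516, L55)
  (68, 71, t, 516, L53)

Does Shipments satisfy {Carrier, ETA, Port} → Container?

(Carrier=67, ETA=75, Port=516): 4 rows → Container = q, q, q, q ✓
(Carrier=63, ETA=71, Port=500): 1 row → Container = p ✓
(Carrier=67, ETA=71, Port=516): 2 rows → Container = x, x ✓
(Carrier=68, ETA=71, Port=516): 4 rows → Container = t, t, t, t ✓
Every {Carrier, ETA, Port} value is associated with a single Container value, so {Carrier, ETA, Port} → Container holds.

Yes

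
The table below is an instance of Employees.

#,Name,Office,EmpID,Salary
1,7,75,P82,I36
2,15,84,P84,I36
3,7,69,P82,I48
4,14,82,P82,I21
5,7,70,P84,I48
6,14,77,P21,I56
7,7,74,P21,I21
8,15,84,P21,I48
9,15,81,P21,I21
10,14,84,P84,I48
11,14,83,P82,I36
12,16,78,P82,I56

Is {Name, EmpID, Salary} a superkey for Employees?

All 12 rows have distinct {Name, EmpID, Salary} values, so {Name, EmpID, Salary} → (all attributes) holds and {Name, EmpID, Salary} is a superkey.

Yes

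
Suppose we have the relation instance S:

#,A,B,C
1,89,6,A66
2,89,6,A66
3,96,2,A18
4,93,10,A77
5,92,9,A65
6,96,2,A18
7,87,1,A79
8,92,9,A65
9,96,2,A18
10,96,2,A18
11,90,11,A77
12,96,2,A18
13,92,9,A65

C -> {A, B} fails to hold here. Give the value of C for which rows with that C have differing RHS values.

C=A66: rows 1, 2 → {A,B} = (89, 6), (89, 6) ✓
C=A18: rows 3, 6, 9, 10, 12 → {A,B} = (96, 2), (96, 2), (96, 2), (96, 2), (96, 2) ✓
C=A77: rows 4, 11 → {A,B} takes values {(93, 10), (90, 11)} — violation
C=A65: rows 5, 8, 13 → {A,B} = (92, 9), (92, 9), (92, 9) ✓
C=A79: row 7 → {A,B} = (87, 1) ✓
The only C value with inconsistent RHS is C=A77.

A77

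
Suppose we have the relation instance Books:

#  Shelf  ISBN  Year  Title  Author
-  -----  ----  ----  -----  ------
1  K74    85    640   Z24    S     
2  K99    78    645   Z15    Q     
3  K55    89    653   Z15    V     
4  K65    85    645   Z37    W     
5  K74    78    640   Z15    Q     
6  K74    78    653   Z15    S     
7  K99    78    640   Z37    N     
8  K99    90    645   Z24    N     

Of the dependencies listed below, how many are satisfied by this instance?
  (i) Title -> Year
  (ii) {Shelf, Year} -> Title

(i) Title -> Year: Title=Z24: rows 1, 8 → Year takes values {640, 645} — violation; Title=Z15: rows 2, 3, 5, 6 → Year takes values {645, 653, 640} — violation; Title=Z37: rows 4, 7 → Year takes values {645, 640} — violation — fails.
(ii) {Shelf, Year} -> Title: (Shelf=K74, Year=640): rows 1, 5 → Title takes values {Z24, Z15} — violation; (Shelf=K99, Year=645): rows 2, 8 → Title takes values {Z15, Z24} — violation — fails.
None of the 2 dependencies hold.

0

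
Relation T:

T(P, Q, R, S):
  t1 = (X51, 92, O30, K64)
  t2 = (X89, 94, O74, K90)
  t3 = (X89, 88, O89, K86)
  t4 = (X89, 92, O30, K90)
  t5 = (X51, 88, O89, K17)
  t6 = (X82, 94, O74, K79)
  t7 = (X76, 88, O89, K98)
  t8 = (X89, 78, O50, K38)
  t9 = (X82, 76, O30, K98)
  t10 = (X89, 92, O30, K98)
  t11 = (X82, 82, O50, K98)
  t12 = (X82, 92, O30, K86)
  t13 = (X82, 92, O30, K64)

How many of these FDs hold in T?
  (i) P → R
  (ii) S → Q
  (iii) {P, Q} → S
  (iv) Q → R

(i) P → R: P=X51: rows 1, 5 → R takes values {O30, O89} — violation; P=X89: rows 2, 3, 4, 8, 10 → R takes values {O74, O89, O30, O50} — violation; P=X82: rows 6, 9, 11, 12, 13 → R takes values {O74, O30, O50} — violation — fails.
(ii) S → Q: S=K90: rows 2, 4 → Q takes values {94, 92} — violation; S=K86: rows 3, 12 → Q takes values {88, 92} — violation; S=K98: rows 7, 9, 10, 11 → Q takes values {88, 76, 92, 82} — violation — fails.
(iii) {P, Q} → S: (P=X89, Q=92): rows 4, 10 → S takes values {K90, K98} — violation; (P=X82, Q=92): rows 12, 13 → S takes values {K86, K64} — violation — fails.
(iv) Q → R: every LHS value maps to a single RHS value — holds.
1 of the 4 dependencies holds.

1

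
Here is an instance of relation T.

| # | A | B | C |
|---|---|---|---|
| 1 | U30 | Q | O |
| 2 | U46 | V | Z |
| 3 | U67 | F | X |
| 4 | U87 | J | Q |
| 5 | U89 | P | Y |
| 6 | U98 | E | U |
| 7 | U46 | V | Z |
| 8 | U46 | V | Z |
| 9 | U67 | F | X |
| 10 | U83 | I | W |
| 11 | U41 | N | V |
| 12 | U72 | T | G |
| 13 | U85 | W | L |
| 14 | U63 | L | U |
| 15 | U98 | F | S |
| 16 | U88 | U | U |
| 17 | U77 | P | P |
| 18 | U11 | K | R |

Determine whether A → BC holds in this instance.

No

A=U30: row 1 → {B,C} = (Q, O) ✓
A=U46: rows 2, 7, 8 → {B,C} = (V, Z), (V, Z), (V, Z) ✓
A=U67: rows 3, 9 → {B,C} = (F, X), (F, X) ✓
A=U87: row 4 → {B,C} = (J, Q) ✓
A=U89: row 5 → {B,C} = (P, Y) ✓
A=U98: rows 6, 15 → {B,C} takes values {(E, U), (F, S)} — violation
A=U83: row 10 → {B,C} = (I, W) ✓
A=U41: row 11 → {B,C} = (N, V) ✓
A=U72: row 12 → {B,C} = (T, G) ✓
A=U85: row 13 → {B,C} = (W, L) ✓
A=U63: row 14 → {B,C} = (L, U) ✓
A=U88: row 16 → {B,C} = (U, U) ✓
A=U77: row 17 → {B,C} = (P, P) ✓
A=U11: row 18 → {B,C} = (K, R) ✓
Two rows agree on A but differ on BC, so A → BC does not hold.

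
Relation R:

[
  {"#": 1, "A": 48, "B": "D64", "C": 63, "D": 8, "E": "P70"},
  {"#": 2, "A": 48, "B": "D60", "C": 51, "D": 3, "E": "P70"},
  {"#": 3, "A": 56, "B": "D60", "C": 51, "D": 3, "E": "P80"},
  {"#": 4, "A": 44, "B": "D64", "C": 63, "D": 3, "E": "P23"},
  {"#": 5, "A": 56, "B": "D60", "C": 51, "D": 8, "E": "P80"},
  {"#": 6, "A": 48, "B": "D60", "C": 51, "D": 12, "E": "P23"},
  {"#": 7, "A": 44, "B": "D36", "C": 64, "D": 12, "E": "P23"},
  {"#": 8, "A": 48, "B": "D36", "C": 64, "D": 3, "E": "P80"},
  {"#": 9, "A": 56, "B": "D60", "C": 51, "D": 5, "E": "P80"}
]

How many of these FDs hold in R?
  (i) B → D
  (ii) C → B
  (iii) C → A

(i) B → D: B=D64: rows 1, 4 → D takes values {8, 3} — violation; B=D60: rows 2, 3, 5, 6, 9 → D takes values {3, 8, 12, 5} — violation; B=D36: rows 7, 8 → D takes values {12, 3} — violation — fails.
(ii) C → B: every LHS value maps to a single RHS value — holds.
(iii) C → A: C=63: rows 1, 4 → A takes values {48, 44} — violation; C=51: rows 2, 3, 5, 6, 9 → A takes values {48, 56} — violation; C=64: rows 7, 8 → A takes values {44, 48} — violation — fails.
1 of the 3 dependencies holds.

1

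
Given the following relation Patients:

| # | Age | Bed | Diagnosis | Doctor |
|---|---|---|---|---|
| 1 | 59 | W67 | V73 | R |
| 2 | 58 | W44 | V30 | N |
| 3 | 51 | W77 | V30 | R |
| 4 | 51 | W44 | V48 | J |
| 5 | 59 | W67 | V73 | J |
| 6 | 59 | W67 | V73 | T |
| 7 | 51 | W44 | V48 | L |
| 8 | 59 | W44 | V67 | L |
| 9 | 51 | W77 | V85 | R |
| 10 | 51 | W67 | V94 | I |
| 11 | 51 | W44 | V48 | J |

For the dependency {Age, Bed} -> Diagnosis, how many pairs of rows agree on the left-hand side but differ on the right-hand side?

(Age=59, Bed=W67): all 3 rows agree on Diagnosis — 0 pairs.
(Age=51, Bed=W77): violating pairs (3,9) — 1 pair.
(Age=51, Bed=W44): all 3 rows agree on Diagnosis — 0 pairs.

1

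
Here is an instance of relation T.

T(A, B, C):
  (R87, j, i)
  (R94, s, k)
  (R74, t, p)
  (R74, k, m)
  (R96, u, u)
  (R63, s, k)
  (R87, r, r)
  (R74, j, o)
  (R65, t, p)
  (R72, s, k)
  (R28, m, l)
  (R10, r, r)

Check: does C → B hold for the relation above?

C=i: 1 row → B = j ✓
C=k: 3 rows → B = s, s, s ✓
C=p: 2 rows → B = t, t ✓
C=m: 1 row → B = k ✓
C=u: 1 row → B = u ✓
C=r: 2 rows → B = r, r ✓
C=o: 1 row → B = j ✓
C=l: 1 row → B = m ✓
Every C value is associated with a single B value, so C → B holds.

Yes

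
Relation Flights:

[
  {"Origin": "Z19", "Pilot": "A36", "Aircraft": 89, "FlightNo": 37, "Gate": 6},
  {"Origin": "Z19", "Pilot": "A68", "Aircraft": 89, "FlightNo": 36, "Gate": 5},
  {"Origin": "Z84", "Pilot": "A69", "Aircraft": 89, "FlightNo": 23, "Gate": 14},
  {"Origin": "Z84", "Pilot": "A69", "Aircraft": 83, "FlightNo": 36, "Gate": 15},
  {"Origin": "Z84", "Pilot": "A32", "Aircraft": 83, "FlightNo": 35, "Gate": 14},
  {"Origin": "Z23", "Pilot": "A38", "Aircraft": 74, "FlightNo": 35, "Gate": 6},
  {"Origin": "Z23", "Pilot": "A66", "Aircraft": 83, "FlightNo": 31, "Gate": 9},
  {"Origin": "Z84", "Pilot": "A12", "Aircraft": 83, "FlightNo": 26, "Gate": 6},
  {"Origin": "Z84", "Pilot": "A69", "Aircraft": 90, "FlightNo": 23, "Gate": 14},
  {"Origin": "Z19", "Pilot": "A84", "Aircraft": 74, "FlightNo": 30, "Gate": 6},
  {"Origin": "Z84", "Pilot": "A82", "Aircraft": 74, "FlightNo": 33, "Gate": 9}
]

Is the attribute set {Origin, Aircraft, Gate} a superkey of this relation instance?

Yes

All 11 rows have distinct {Origin, Aircraft, Gate} values, so {Origin, Aircraft, Gate} → (all attributes) holds and {Origin, Aircraft, Gate} is a superkey.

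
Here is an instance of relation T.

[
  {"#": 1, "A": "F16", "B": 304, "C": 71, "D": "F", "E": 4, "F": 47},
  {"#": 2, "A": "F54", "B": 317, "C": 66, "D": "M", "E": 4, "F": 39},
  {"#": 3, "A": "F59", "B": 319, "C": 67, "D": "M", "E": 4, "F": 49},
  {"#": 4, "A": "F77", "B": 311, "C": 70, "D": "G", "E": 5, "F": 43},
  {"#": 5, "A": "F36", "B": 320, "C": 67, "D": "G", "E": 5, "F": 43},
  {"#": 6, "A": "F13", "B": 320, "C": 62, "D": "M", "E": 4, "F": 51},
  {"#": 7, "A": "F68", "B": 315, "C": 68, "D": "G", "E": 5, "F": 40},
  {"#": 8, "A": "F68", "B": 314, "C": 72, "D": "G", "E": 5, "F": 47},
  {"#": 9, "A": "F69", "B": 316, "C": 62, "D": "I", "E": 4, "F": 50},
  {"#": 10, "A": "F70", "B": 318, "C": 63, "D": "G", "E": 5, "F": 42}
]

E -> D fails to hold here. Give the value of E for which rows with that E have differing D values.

4

E=4: rows 1, 2, 3, 6, 9 → D takes values {F, M, I} — violation
E=5: rows 4, 5, 7, 8, 10 → D = G, G, G, G, G ✓
The only E value with inconsistent D is E=4.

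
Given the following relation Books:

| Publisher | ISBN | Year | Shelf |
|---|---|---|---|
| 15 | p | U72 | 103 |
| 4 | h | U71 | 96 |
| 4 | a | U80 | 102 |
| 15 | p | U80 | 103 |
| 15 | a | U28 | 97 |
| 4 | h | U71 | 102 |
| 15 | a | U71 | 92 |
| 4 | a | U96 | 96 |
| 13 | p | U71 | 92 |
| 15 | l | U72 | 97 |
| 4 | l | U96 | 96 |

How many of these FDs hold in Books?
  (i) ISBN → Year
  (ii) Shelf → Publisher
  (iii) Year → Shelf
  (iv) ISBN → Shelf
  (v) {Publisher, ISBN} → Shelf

0

(i) ISBN → Year: ISBN=p: 3 rows → Year takes values {U72, U80, U71} — violation; ISBN=a: 4 rows → Year takes values {U80, U28, U71, U96} — violation; ISBN=l: 2 rows → Year takes values {U72, U96} — violation — fails.
(ii) Shelf → Publisher: Shelf=92: 2 rows → Publisher takes values {15, 13} — violation — fails.
(iii) Year → Shelf: Year=U72: 2 rows → Shelf takes values {103, 97} — violation; Year=U71: 4 rows → Shelf takes values {96, 102, 92} — violation; Year=U80: 2 rows → Shelf takes values {102, 103} — violation — fails.
(iv) ISBN → Shelf: ISBN=p: 3 rows → Shelf takes values {103, 92} — violation; ISBN=h: 2 rows → Shelf takes values {96, 102} — violation; ISBN=a: 4 rows → Shelf takes values {102, 97, 92, 96} — violation; ISBN=l: 2 rows → Shelf takes values {97, 96} — violation — fails.
(v) {Publisher, ISBN} → Shelf: (Publisher=4, ISBN=h): 2 rows → Shelf takes values {96, 102} — violation; (Publisher=4, ISBN=a): 2 rows → Shelf takes values {102, 96} — violation; (Publisher=15, ISBN=a): 2 rows → Shelf takes values {97, 92} — violation — fails.
None of the 5 dependencies hold.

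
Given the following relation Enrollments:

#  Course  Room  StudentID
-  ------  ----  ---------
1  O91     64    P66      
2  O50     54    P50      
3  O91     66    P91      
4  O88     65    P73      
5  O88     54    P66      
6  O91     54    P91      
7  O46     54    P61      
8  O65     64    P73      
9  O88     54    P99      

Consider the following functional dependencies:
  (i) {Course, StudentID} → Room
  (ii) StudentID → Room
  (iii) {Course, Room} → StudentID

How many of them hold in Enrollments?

0

(i) {Course, StudentID} → Room: (Course=O91, StudentID=P91): rows 3, 6 → Room takes values {66, 54} — violation — fails.
(ii) StudentID → Room: StudentID=P66: rows 1, 5 → Room takes values {64, 54} — violation; StudentID=P91: rows 3, 6 → Room takes values {66, 54} — violation; StudentID=P73: rows 4, 8 → Room takes values {65, 64} — violation — fails.
(iii) {Course, Room} → StudentID: (Course=O88, Room=54): rows 5, 9 → StudentID takes values {P66, P99} — violation — fails.
None of the 3 dependencies hold.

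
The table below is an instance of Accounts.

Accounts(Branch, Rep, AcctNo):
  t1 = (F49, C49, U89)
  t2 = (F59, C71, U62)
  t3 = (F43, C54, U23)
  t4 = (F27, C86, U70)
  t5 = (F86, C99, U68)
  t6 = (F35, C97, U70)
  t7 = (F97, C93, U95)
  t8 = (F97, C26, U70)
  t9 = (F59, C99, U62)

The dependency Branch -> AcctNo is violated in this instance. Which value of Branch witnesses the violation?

Branch=F49: row 1 → AcctNo = U89 ✓
Branch=F59: rows 2, 9 → AcctNo = U62, U62 ✓
Branch=F43: row 3 → AcctNo = U23 ✓
Branch=F27: row 4 → AcctNo = U70 ✓
Branch=F86: row 5 → AcctNo = U68 ✓
Branch=F35: row 6 → AcctNo = U70 ✓
Branch=F97: rows 7, 8 → AcctNo takes values {U95, U70} — violation
The only Branch value with inconsistent AcctNo is Branch=F97.

F97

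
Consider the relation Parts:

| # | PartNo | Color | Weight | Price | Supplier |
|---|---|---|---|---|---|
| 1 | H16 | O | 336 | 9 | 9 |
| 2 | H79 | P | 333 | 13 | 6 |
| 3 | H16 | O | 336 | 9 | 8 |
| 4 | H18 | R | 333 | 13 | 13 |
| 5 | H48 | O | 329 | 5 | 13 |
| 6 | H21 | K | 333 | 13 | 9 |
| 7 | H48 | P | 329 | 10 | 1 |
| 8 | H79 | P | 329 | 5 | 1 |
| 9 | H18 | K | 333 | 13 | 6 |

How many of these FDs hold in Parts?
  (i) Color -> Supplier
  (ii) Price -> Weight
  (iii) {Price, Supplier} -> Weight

2

(i) Color -> Supplier: Color=O: rows 1, 3, 5 → Supplier takes values {9, 8, 13} — violation; Color=P: rows 2, 7, 8 → Supplier takes values {6, 1} — violation; Color=K: rows 6, 9 → Supplier takes values {9, 6} — violation — fails.
(ii) Price -> Weight: every LHS value maps to a single RHS value — holds.
(iii) {Price, Supplier} -> Weight: every LHS value maps to a single RHS value — holds.
2 of the 3 dependencies hold.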